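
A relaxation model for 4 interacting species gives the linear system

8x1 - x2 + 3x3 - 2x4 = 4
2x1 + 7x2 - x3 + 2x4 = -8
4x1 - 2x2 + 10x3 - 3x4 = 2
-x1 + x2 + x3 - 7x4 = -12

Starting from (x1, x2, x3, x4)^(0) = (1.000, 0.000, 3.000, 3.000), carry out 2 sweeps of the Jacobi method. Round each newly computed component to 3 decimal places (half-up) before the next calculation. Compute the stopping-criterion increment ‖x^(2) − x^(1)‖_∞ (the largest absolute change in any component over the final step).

Iteration 1:
  x1 = (4 - (-1)·0.000 - (3)·3.000 - (-2)·3.000) / (8) = 0.125
  x2 = (-8 - (2)·1.000 - (-1)·3.000 - (2)·3.000) / (7) = -1.857
  x3 = (2 - (4)·1.000 - (-2)·0.000 - (-3)·3.000) / (10) = 0.700
  x4 = (-12 - (-1)·1.000 - (1)·0.000 - (1)·3.000) / (-7) = 2.000
Iteration 2:
  x1 = (4 - (-1)·-1.857 - (3)·0.700 - (-2)·2.000) / (8) = 0.505
  x2 = (-8 - (2)·0.125 - (-1)·0.700 - (2)·2.000) / (7) = -1.650
  x3 = (2 - (4)·0.125 - (-2)·-1.857 - (-3)·2.000) / (10) = 0.379
  x4 = (-12 - (-1)·0.125 - (1)·-1.857 - (1)·0.700) / (-7) = 1.531
Change: (0.380, 0.207, -0.321, -0.469) → max |·| = 0.469

0.469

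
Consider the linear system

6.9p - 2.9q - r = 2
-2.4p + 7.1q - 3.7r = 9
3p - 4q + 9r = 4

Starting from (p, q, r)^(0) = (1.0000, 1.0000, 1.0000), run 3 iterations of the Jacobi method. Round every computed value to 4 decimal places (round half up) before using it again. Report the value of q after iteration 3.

Iteration 1:
  p = (2 - (-2.9)·1.0000 - (-1)·1.0000) / (6.9) = 0.8551
  q = (9 - (-2.4)·1.0000 - (-3.7)·1.0000) / (7.1) = 2.1268
  r = (4 - (3)·1.0000 - (-4)·1.0000) / (9) = 0.5556
Iteration 2:
  p = (2 - (-2.9)·2.1268 - (-1)·0.5556) / (6.9) = 1.2642
  q = (9 - (-2.4)·0.8551 - (-3.7)·0.5556) / (7.1) = 1.8462
  r = (4 - (3)·0.8551 - (-4)·2.1268) / (9) = 1.1047
Iteration 3:
  p = (2 - (-2.9)·1.8462 - (-1)·1.1047) / (6.9) = 1.2259
  q = (9 - (-2.4)·1.2642 - (-3.7)·1.1047) / (7.1) = 2.2706
  r = (4 - (3)·1.2642 - (-4)·1.8462) / (9) = 0.8436

2.2706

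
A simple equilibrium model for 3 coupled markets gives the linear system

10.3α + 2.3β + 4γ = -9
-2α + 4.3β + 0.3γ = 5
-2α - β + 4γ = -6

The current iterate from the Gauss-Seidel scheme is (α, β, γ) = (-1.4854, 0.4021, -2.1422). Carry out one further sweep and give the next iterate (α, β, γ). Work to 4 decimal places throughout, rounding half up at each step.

One sweep:
  α = (-9 - (2.3)·0.4021 - (4)·-2.1422) / (10.3) = -0.1317
  β = (5 - (-2)·-0.1317 - (0.3)·-2.1422) / (4.3) = 1.2510
  γ = (-6 - (-2)·-0.1317 - (-1)·1.2510) / (4) = -1.2531

(-0.1317, 1.2510, -1.2531)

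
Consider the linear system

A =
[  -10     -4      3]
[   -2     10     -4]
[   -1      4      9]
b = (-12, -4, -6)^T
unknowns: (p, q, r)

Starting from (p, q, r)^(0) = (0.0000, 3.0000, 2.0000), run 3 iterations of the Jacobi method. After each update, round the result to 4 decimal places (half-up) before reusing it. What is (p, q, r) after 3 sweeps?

(1.3987, -0.6231, -0.1378)

Iteration 1:
  p = (-12 - (-4)·3.0000 - (3)·2.0000) / (-10) = 0.6000
  q = (-4 - (-2)·0.0000 - (-4)·2.0000) / (10) = 0.4000
  r = (-6 - (-1)·0.0000 - (4)·3.0000) / (9) = -2.0000
Iteration 2:
  p = (-12 - (-4)·0.4000 - (3)·-2.0000) / (-10) = 0.4400
  q = (-4 - (-2)·0.6000 - (-4)·-2.0000) / (10) = -1.0800
  r = (-6 - (-1)·0.6000 - (4)·0.4000) / (9) = -0.7778
Iteration 3:
  p = (-12 - (-4)·-1.0800 - (3)·-0.7778) / (-10) = 1.3987
  q = (-4 - (-2)·0.4400 - (-4)·-0.7778) / (10) = -0.6231
  r = (-6 - (-1)·0.4400 - (4)·-1.0800) / (9) = -0.1378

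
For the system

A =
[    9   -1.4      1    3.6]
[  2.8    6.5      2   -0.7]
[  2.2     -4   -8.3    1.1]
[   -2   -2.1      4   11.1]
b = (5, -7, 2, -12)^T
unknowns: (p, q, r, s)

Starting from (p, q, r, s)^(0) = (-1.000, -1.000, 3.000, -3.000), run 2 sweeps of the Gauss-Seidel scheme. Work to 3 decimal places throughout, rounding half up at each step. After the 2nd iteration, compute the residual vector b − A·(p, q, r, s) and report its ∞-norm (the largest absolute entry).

Iteration 1:
  p = (5 - (-1.4)·-1.000 - (1)·3.000 - (3.6)·-3.000) / (9) = 1.267
  q = (-7 - (2.8)·1.267 - (2)·3.000 - (-0.7)·-3.000) / (6.5) = -2.869
  r = (2 - (2.2)·1.267 - (-4)·-2.869 - (1.1)·-3.000) / (-8.3) = 1.080
  s = (-12 - (-2)·1.267 - (-2.1)·-2.869 - (4)·1.080) / (11.1) = -1.785
Iteration 2:
  p = (5 - (-1.4)·-2.869 - (1)·1.080 - (3.6)·-1.785) / (9) = 0.703
  q = (-7 - (2.8)·0.703 - (2)·1.080 - (-0.7)·-1.785) / (6.5) = -1.904
  r = (2 - (2.2)·0.703 - (-4)·-1.904 - (1.1)·-1.785) / (-8.3) = 0.626
  s = (-12 - (-2)·0.703 - (-2.1)·-1.904 - (4)·0.626) / (11.1) = -1.540
Residual b − A·x = (0.925, 1.078, -0.273, -0.002); ∞-norm = 1.078

1.078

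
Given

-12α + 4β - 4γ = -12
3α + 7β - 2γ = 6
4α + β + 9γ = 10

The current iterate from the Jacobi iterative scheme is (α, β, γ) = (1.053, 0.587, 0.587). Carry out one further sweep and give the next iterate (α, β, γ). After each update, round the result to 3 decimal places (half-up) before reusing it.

(1.000, 0.574, 0.578)

One sweep:
  α = (-12 - (4)·0.587 - (-4)·0.587) / (-12) = 1.000
  β = (6 - (3)·1.053 - (-2)·0.587) / (7) = 0.574
  γ = (10 - (4)·1.053 - (1)·0.587) / (9) = 0.578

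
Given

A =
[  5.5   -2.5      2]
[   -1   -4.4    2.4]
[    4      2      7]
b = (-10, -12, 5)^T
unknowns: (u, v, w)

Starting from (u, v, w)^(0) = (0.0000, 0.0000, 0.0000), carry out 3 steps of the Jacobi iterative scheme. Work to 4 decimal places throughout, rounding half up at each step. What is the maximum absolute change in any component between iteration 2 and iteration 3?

0.7893

Iteration 1:
  u = (-10 - (-2.5)·0.0000 - (2)·0.0000) / (5.5) = -1.8182
  v = (-12 - (-1)·0.0000 - (2.4)·0.0000) / (-4.4) = 2.7273
  w = (5 - (4)·0.0000 - (2)·0.0000) / (7) = 0.7143
Iteration 2:
  u = (-10 - (-2.5)·2.7273 - (2)·0.7143) / (5.5) = -0.8382
  v = (-12 - (-1)·-1.8182 - (2.4)·0.7143) / (-4.4) = 3.5301
  w = (5 - (4)·-1.8182 - (2)·2.7273) / (7) = 0.9740
Iteration 3:
  u = (-10 - (-2.5)·3.5301 - (2)·0.9740) / (5.5) = -0.5678
  v = (-12 - (-1)·-0.8382 - (2.4)·0.9740) / (-4.4) = 3.4490
  w = (5 - (4)·-0.8382 - (2)·3.5301) / (7) = 0.1847
Change: (0.2704, -0.0811, -0.7893) → max |·| = 0.7893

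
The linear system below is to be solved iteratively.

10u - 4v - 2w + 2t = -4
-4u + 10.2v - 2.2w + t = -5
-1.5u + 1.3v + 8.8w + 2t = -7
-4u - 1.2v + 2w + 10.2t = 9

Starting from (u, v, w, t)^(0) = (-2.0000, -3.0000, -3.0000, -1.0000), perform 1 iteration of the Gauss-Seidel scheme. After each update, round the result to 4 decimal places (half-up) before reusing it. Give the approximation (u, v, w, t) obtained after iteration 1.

Iteration 1:
  u = (-4 - (-4)·-3.0000 - (-2)·-3.0000 - (2)·-1.0000) / (10) = -2.0000
  v = (-5 - (-4)·-2.0000 - (-2.2)·-3.0000 - (1)·-1.0000) / (10.2) = -1.8235
  w = (-7 - (-1.5)·-2.0000 - (1.3)·-1.8235 - (2)·-1.0000) / (8.8) = -0.6397
  t = (9 - (-4)·-2.0000 - (-1.2)·-1.8235 - (2)·-0.6397) / (10.2) = 0.0089

(-2.0000, -1.8235, -0.6397, 0.0089)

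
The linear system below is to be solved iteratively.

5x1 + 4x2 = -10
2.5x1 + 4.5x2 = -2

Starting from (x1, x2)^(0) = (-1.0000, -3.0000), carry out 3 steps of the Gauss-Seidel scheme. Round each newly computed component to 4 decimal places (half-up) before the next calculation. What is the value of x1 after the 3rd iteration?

-2.2962

Iteration 1:
  x1 = (-10 - (4)·-3.0000) / (5) = 0.4000
  x2 = (-2 - (2.5)·0.4000) / (4.5) = -0.6667
Iteration 2:
  x1 = (-10 - (4)·-0.6667) / (5) = -1.4666
  x2 = (-2 - (2.5)·-1.4666) / (4.5) = 0.3703
Iteration 3:
  x1 = (-10 - (4)·0.3703) / (5) = -2.2962
  x2 = (-2 - (2.5)·-2.2962) / (4.5) = 0.8312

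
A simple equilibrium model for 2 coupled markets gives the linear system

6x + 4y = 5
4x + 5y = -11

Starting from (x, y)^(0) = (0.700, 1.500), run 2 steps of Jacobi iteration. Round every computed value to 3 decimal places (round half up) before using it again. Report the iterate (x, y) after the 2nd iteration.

Iteration 1:
  x = (5 - (4)·1.500) / (6) = -0.167
  y = (-11 - (4)·0.700) / (5) = -2.760
Iteration 2:
  x = (5 - (4)·-2.760) / (6) = 2.673
  y = (-11 - (4)·-0.167) / (5) = -2.066

(2.673, -2.066)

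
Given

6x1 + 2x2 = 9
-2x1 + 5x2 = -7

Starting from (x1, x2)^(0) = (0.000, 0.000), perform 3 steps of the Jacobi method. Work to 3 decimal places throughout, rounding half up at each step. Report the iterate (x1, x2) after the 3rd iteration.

(1.767, -0.613)

Iteration 1:
  x1 = (9 - (2)·0.000) / (6) = 1.500
  x2 = (-7 - (-2)·0.000) / (5) = -1.400
Iteration 2:
  x1 = (9 - (2)·-1.400) / (6) = 1.967
  x2 = (-7 - (-2)·1.500) / (5) = -0.800
Iteration 3:
  x1 = (9 - (2)·-0.800) / (6) = 1.767
  x2 = (-7 - (-2)·1.967) / (5) = -0.613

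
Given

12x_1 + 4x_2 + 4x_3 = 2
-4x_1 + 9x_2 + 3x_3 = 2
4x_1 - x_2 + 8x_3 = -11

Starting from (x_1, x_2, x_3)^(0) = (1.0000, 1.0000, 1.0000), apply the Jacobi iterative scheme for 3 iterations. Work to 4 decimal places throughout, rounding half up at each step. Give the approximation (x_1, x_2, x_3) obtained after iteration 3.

(0.3333, 0.8673, -1.6215)

Iteration 1:
  x_1 = (2 - (4)·1.0000 - (4)·1.0000) / (12) = -0.5000
  x_2 = (2 - (-4)·1.0000 - (3)·1.0000) / (9) = 0.3333
  x_3 = (-11 - (4)·1.0000 - (-1)·1.0000) / (8) = -1.7500
Iteration 2:
  x_1 = (2 - (4)·0.3333 - (4)·-1.7500) / (12) = 0.6389
  x_2 = (2 - (-4)·-0.5000 - (3)·-1.7500) / (9) = 0.5833
  x_3 = (-11 - (4)·-0.5000 - (-1)·0.3333) / (8) = -1.0833
Iteration 3:
  x_1 = (2 - (4)·0.5833 - (4)·-1.0833) / (12) = 0.3333
  x_2 = (2 - (-4)·0.6389 - (3)·-1.0833) / (9) = 0.8673
  x_3 = (-11 - (4)·0.6389 - (-1)·0.5833) / (8) = -1.6215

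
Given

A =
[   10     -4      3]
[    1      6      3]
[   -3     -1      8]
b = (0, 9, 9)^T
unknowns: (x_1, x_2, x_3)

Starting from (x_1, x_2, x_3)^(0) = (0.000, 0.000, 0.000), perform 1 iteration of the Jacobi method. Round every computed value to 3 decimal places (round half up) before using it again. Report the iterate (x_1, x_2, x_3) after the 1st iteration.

Iteration 1:
  x_1 = (0 - (-4)·0.000 - (3)·0.000) / (10) = 0.000
  x_2 = (9 - (1)·0.000 - (3)·0.000) / (6) = 1.500
  x_3 = (9 - (-3)·0.000 - (-1)·0.000) / (8) = 1.125

(0.000, 1.500, 1.125)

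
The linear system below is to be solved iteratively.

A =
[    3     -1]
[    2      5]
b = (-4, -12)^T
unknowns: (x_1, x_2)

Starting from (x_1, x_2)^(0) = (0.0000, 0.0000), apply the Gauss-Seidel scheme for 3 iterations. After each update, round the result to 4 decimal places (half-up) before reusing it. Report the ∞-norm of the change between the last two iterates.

0.0830

Iteration 1:
  x_1 = (-4 - (-1)·0.0000) / (3) = -1.3333
  x_2 = (-12 - (2)·-1.3333) / (5) = -1.8667
Iteration 2:
  x_1 = (-4 - (-1)·-1.8667) / (3) = -1.9556
  x_2 = (-12 - (2)·-1.9556) / (5) = -1.6178
Iteration 3:
  x_1 = (-4 - (-1)·-1.6178) / (3) = -1.8726
  x_2 = (-12 - (2)·-1.8726) / (5) = -1.6510
Change: (0.0830, -0.0332) → max |·| = 0.0830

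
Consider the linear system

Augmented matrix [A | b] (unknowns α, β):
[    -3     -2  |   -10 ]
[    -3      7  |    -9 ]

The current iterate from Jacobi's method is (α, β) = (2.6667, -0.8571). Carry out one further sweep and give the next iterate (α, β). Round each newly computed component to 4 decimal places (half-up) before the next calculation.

(3.9047, -0.1428)

One sweep:
  α = (-10 - (-2)·-0.8571) / (-3) = 3.9047
  β = (-9 - (-3)·2.6667) / (7) = -0.1428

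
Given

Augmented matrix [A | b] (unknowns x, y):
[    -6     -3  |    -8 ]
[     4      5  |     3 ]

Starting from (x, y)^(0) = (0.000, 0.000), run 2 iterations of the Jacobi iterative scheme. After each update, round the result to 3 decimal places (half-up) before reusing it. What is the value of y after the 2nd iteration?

-0.466

Iteration 1:
  x = (-8 - (-3)·0.000) / (-6) = 1.333
  y = (3 - (4)·0.000) / (5) = 0.600
Iteration 2:
  x = (-8 - (-3)·0.600) / (-6) = 1.033
  y = (3 - (4)·1.333) / (5) = -0.466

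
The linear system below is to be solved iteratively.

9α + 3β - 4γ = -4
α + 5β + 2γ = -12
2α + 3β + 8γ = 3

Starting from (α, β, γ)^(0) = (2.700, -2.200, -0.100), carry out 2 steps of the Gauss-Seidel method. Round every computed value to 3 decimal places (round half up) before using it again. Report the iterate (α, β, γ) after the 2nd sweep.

Iteration 1:
  α = (-4 - (3)·-2.200 - (-4)·-0.100) / (9) = 0.244
  β = (-12 - (1)·0.244 - (2)·-0.100) / (5) = -2.409
  γ = (3 - (2)·0.244 - (3)·-2.409) / (8) = 1.217
Iteration 2:
  α = (-4 - (3)·-2.409 - (-4)·1.217) / (9) = 0.899
  β = (-12 - (1)·0.899 - (2)·1.217) / (5) = -3.067
  γ = (3 - (2)·0.899 - (3)·-3.067) / (8) = 1.300

(0.899, -3.067, 1.300)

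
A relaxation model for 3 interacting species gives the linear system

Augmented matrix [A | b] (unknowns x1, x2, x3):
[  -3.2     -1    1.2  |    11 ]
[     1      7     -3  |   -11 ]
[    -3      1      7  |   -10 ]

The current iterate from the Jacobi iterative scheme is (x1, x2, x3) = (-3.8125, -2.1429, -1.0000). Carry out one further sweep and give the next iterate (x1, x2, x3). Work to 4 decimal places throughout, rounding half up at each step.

(-3.1428, -1.4554, -2.7564)

One sweep:
  x1 = (11 - (-1)·-2.1429 - (1.2)·-1.0000) / (-3.2) = -3.1428
  x2 = (-11 - (1)·-3.8125 - (-3)·-1.0000) / (7) = -1.4554
  x3 = (-10 - (-3)·-3.8125 - (1)·-2.1429) / (7) = -2.7564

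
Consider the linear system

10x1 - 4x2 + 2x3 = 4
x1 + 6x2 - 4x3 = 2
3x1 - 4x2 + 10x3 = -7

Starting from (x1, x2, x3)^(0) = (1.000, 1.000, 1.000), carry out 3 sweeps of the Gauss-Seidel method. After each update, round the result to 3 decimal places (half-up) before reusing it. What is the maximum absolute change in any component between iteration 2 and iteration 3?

0.322

Iteration 1:
  x1 = (4 - (-4)·1.000 - (2)·1.000) / (10) = 0.600
  x2 = (2 - (1)·0.600 - (-4)·1.000) / (6) = 0.900
  x3 = (-7 - (3)·0.600 - (-4)·0.900) / (10) = -0.520
Iteration 2:
  x1 = (4 - (-4)·0.900 - (2)·-0.520) / (10) = 0.864
  x2 = (2 - (1)·0.864 - (-4)·-0.520) / (6) = -0.157
  x3 = (-7 - (3)·0.864 - (-4)·-0.157) / (10) = -1.022
Iteration 3:
  x1 = (4 - (-4)·-0.157 - (2)·-1.022) / (10) = 0.542
  x2 = (2 - (1)·0.542 - (-4)·-1.022) / (6) = -0.438
  x3 = (-7 - (3)·0.542 - (-4)·-0.438) / (10) = -1.038
Change: (-0.322, -0.281, -0.016) → max |·| = 0.322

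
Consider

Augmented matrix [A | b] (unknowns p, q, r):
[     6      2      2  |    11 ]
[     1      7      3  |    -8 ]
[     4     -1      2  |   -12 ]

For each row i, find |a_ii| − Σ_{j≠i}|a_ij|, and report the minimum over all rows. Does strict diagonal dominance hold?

row 1: |6| − (2+2) = 2
row 2: |7| − (1+3) = 3
row 3: |2| − (4+1) = -3
minimum over rows = -3 → not strictly diagonally dominant

-3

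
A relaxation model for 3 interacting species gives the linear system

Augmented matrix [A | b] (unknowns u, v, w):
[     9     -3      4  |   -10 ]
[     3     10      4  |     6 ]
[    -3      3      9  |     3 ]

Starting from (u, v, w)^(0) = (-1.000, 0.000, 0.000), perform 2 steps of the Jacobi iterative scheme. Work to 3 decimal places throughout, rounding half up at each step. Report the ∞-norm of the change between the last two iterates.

0.337

Iteration 1:
  u = (-10 - (-3)·0.000 - (4)·0.000) / (9) = -1.111
  v = (6 - (3)·-1.000 - (4)·0.000) / (10) = 0.900
  w = (3 - (-3)·-1.000 - (3)·0.000) / (9) = 0.000
Iteration 2:
  u = (-10 - (-3)·0.900 - (4)·0.000) / (9) = -0.811
  v = (6 - (3)·-1.111 - (4)·0.000) / (10) = 0.933
  w = (3 - (-3)·-1.111 - (3)·0.900) / (9) = -0.337
Change: (0.300, 0.033, -0.337) → max |·| = 0.337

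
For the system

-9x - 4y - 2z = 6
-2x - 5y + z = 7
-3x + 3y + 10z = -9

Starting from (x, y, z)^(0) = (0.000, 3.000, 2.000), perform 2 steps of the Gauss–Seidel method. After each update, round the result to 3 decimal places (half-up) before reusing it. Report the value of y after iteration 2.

-1.607

Iteration 1:
  x = (6 - (-4)·3.000 - (-2)·2.000) / (-9) = -2.444
  y = (7 - (-2)·-2.444 - (1)·2.000) / (-5) = -0.022
  z = (-9 - (-3)·-2.444 - (3)·-0.022) / (10) = -1.627
Iteration 2:
  x = (6 - (-4)·-0.022 - (-2)·-1.627) / (-9) = -0.295
  y = (7 - (-2)·-0.295 - (1)·-1.627) / (-5) = -1.607
  z = (-9 - (-3)·-0.295 - (3)·-1.607) / (10) = -0.506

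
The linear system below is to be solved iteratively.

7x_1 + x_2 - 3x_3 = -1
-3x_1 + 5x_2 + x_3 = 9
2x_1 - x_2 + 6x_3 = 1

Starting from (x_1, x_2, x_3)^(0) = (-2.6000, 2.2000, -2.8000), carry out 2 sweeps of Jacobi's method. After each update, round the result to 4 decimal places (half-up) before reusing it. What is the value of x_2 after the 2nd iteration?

Iteration 1:
  x_1 = (-1 - (1)·2.2000 - (-3)·-2.8000) / (7) = -1.6571
  x_2 = (9 - (-3)·-2.6000 - (1)·-2.8000) / (5) = 0.8000
  x_3 = (1 - (2)·-2.6000 - (-1)·2.2000) / (6) = 1.4000
Iteration 2:
  x_1 = (-1 - (1)·0.8000 - (-3)·1.4000) / (7) = 0.3429
  x_2 = (9 - (-3)·-1.6571 - (1)·1.4000) / (5) = 0.5257
  x_3 = (1 - (2)·-1.6571 - (-1)·0.8000) / (6) = 0.8524

0.5257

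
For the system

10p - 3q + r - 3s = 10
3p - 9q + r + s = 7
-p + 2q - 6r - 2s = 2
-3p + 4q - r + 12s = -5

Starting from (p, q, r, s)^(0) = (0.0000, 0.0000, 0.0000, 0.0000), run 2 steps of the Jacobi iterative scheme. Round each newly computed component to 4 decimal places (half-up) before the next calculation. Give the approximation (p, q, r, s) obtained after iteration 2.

Iteration 1:
  p = (10 - (-3)·0.0000 - (1)·0.0000 - (-3)·0.0000) / (10) = 1.0000
  q = (7 - (3)·0.0000 - (1)·0.0000 - (1)·0.0000) / (-9) = -0.7778
  r = (2 - (-1)·0.0000 - (2)·0.0000 - (-2)·0.0000) / (-6) = -0.3333
  s = (-5 - (-3)·0.0000 - (4)·0.0000 - (-1)·0.0000) / (12) = -0.4167
Iteration 2:
  p = (10 - (-3)·-0.7778 - (1)·-0.3333 - (-3)·-0.4167) / (10) = 0.6750
  q = (7 - (3)·1.0000 - (1)·-0.3333 - (1)·-0.4167) / (-9) = -0.5278
  r = (2 - (-1)·1.0000 - (2)·-0.7778 - (-2)·-0.4167) / (-6) = -0.6204
  s = (-5 - (-3)·1.0000 - (4)·-0.7778 - (-1)·-0.3333) / (12) = 0.0648

(0.6750, -0.5278, -0.6204, 0.0648)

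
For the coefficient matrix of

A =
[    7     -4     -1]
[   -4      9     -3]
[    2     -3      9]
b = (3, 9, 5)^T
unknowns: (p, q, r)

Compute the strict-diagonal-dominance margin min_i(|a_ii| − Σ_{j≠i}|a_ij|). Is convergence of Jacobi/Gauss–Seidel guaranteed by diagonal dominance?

row 1: |7| − (4+1) = 2
row 2: |9| − (4+3) = 2
row 3: |9| − (2+3) = 4
minimum over rows = 2 → strictly diagonally dominant (convergence guaranteed)

2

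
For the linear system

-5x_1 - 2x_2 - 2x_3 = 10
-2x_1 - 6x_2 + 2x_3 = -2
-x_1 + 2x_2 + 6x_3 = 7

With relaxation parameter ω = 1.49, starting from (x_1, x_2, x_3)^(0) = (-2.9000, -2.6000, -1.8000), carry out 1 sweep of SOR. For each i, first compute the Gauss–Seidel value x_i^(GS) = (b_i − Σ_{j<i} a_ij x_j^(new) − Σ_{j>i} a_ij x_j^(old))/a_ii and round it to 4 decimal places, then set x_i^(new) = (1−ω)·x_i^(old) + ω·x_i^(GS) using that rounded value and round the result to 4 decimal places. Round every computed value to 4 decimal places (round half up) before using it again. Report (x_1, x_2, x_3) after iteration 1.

Iteration 1:
  x_1: GS value = (10 - (-2)·-2.6000 - (-2)·-1.8000) / (-5) = -0.2400;  x_1 ← (1−ω)·-2.9000 + ω·-0.2400 = 1.0634
  x_2: GS value = (-2 - (-2)·1.0634 - (2)·-1.8000) / (-6) = -0.6211;  x_2 ← (1−ω)·-2.6000 + ω·-0.6211 = 0.3486
  x_3: GS value = (7 - (-1)·1.0634 - (2)·0.3486) / (6) = 1.2277;  x_3 ← (1−ω)·-1.8000 + ω·1.2277 = 2.7113

(1.0634, 0.3486, 2.7113)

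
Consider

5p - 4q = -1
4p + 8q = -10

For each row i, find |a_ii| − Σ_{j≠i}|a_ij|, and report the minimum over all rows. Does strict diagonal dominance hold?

1

row 1: |5| − (4) = 1
row 2: |8| − (4) = 4
minimum over rows = 1 → strictly diagonally dominant (convergence guaranteed)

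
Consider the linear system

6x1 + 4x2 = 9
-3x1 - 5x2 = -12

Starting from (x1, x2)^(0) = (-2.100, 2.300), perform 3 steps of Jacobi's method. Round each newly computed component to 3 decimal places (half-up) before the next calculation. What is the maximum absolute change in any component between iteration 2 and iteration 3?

Iteration 1:
  x1 = (9 - (4)·2.300) / (6) = -0.033
  x2 = (-12 - (-3)·-2.100) / (-5) = 3.660
Iteration 2:
  x1 = (9 - (4)·3.660) / (6) = -0.940
  x2 = (-12 - (-3)·-0.033) / (-5) = 2.420
Iteration 3:
  x1 = (9 - (4)·2.420) / (6) = -0.113
  x2 = (-12 - (-3)·-0.940) / (-5) = 2.964
Change: (0.827, 0.544) → max |·| = 0.827

0.827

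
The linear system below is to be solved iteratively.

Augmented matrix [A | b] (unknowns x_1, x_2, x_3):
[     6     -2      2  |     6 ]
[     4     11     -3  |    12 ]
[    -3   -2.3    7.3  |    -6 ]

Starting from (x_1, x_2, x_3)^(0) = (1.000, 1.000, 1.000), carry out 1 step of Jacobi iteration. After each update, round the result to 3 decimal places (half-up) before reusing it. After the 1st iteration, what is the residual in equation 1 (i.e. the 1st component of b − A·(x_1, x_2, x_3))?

Iteration 1:
  x_1 = (6 - (-2)·1.000 - (2)·1.000) / (6) = 1.000
  x_2 = (12 - (4)·1.000 - (-3)·1.000) / (11) = 1.000
  x_3 = (-6 - (-3)·1.000 - (-2.3)·1.000) / (7.3) = -0.096
Residual b − A·x = (2.192, -3.288, 0.001)

2.192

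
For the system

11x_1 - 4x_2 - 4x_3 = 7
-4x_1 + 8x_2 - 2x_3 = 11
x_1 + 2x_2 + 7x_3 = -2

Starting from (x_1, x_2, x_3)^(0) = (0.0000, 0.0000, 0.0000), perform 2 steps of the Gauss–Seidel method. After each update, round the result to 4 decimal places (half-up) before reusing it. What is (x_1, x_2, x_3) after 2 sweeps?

(0.9392, 1.6295, -0.8855)

Iteration 1:
  x_1 = (7 - (-4)·0.0000 - (-4)·0.0000) / (11) = 0.6364
  x_2 = (11 - (-4)·0.6364 - (-2)·0.0000) / (8) = 1.6932
  x_3 = (-2 - (1)·0.6364 - (2)·1.6932) / (7) = -0.8604
Iteration 2:
  x_1 = (7 - (-4)·1.6932 - (-4)·-0.8604) / (11) = 0.9392
  x_2 = (11 - (-4)·0.9392 - (-2)·-0.8604) / (8) = 1.6295
  x_3 = (-2 - (1)·0.9392 - (2)·1.6295) / (7) = -0.8855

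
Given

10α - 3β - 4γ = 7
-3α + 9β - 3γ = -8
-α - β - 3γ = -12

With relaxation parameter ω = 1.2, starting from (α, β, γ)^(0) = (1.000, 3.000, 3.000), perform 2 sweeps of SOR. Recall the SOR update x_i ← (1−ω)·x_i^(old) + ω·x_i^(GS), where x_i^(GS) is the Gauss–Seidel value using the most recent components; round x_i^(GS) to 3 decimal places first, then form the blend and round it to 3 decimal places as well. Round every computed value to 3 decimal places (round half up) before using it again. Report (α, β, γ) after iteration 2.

Iteration 1:
  α: GS value = (7 - (-3)·3.000 - (-4)·3.000) / (10) = 2.800;  α ← (1−ω)·1.000 + ω·2.800 = 3.160
  β: GS value = (-8 - (-3)·3.160 - (-3)·3.000) / (9) = 1.164;  β ← (1−ω)·3.000 + ω·1.164 = 0.797
  γ: GS value = (-12 - (-1)·3.160 - (-1)·0.797) / (-3) = 2.681;  γ ← (1−ω)·3.000 + ω·2.681 = 2.617
Iteration 2:
  α: GS value = (7 - (-3)·0.797 - (-4)·2.617) / (10) = 1.986;  α ← (1−ω)·3.160 + ω·1.986 = 1.751
  β: GS value = (-8 - (-3)·1.751 - (-3)·2.617) / (9) = 0.567;  β ← (1−ω)·0.797 + ω·0.567 = 0.521
  γ: GS value = (-12 - (-1)·1.751 - (-1)·0.521) / (-3) = 3.243;  γ ← (1−ω)·2.617 + ω·3.243 = 3.368

(1.751, 0.521, 3.368)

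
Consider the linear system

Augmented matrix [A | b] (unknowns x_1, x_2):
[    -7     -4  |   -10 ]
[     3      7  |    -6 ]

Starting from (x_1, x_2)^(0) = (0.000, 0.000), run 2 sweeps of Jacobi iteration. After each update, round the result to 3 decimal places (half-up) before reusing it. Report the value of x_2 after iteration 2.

-1.470

Iteration 1:
  x_1 = (-10 - (-4)·0.000) / (-7) = 1.429
  x_2 = (-6 - (3)·0.000) / (7) = -0.857
Iteration 2:
  x_1 = (-10 - (-4)·-0.857) / (-7) = 1.918
  x_2 = (-6 - (3)·1.429) / (7) = -1.470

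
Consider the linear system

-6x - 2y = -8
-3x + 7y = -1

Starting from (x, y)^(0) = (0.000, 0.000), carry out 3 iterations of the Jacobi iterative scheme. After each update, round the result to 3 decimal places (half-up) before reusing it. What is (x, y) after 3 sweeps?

Iteration 1:
  x = (-8 - (-2)·0.000) / (-6) = 1.333
  y = (-1 - (-3)·0.000) / (7) = -0.143
Iteration 2:
  x = (-8 - (-2)·-0.143) / (-6) = 1.381
  y = (-1 - (-3)·1.333) / (7) = 0.428
Iteration 3:
  x = (-8 - (-2)·0.428) / (-6) = 1.191
  y = (-1 - (-3)·1.381) / (7) = 0.449

(1.191, 0.449)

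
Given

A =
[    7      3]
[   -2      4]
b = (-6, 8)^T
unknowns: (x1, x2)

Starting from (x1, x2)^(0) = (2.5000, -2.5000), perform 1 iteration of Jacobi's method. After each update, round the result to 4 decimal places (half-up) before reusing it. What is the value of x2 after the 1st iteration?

Iteration 1:
  x1 = (-6 - (3)·-2.5000) / (7) = 0.2143
  x2 = (8 - (-2)·2.5000) / (4) = 3.2500

3.2500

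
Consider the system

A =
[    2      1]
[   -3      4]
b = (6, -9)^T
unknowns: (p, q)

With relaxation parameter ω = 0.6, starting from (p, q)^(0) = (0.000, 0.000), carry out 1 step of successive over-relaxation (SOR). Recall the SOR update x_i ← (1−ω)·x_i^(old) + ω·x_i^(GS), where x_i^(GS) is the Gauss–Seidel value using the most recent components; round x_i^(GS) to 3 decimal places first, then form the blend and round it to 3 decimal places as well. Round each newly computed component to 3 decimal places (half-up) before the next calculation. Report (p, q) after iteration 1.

Iteration 1:
  p: GS value = (6 - (1)·0.000) / (2) = 3.000;  p ← (1−ω)·0.000 + ω·3.000 = 1.800
  q: GS value = (-9 - (-3)·1.800) / (4) = -0.900;  q ← (1−ω)·0.000 + ω·-0.900 = -0.540

(1.800, -0.540)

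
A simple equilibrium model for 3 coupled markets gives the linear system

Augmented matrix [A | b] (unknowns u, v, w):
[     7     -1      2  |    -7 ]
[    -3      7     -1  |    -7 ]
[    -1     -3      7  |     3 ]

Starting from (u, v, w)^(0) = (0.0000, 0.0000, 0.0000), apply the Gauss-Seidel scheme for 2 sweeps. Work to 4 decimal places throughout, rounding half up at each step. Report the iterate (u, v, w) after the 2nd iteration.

Iteration 1:
  u = (-7 - (-1)·0.0000 - (2)·0.0000) / (7) = -1.0000
  v = (-7 - (-3)·-1.0000 - (-1)·0.0000) / (7) = -1.4286
  w = (3 - (-1)·-1.0000 - (-3)·-1.4286) / (7) = -0.3265
Iteration 2:
  u = (-7 - (-1)·-1.4286 - (2)·-0.3265) / (7) = -1.1108
  v = (-7 - (-3)·-1.1108 - (-1)·-0.3265) / (7) = -1.5227
  w = (3 - (-1)·-1.1108 - (-3)·-1.5227) / (7) = -0.3827

(-1.1108, -1.5227, -0.3827)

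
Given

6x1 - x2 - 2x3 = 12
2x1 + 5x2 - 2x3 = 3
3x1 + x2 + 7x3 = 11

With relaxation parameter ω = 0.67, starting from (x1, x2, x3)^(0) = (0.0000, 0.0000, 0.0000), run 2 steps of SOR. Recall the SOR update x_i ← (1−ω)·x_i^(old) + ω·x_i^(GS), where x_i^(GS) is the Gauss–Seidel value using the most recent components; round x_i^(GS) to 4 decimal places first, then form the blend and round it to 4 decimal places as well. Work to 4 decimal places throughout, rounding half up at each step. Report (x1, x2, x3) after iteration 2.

(1.9353, 0.0755, 0.7090)

Iteration 1:
  x1: GS value = (12 - (-1)·0.0000 - (-2)·0.0000) / (6) = 2.0000;  x1 ← (1−ω)·0.0000 + ω·2.0000 = 1.3400
  x2: GS value = (3 - (2)·1.3400 - (-2)·0.0000) / (5) = 0.0640;  x2 ← (1−ω)·0.0000 + ω·0.0640 = 0.0429
  x3: GS value = (11 - (3)·1.3400 - (1)·0.0429) / (7) = 0.9910;  x3 ← (1−ω)·0.0000 + ω·0.9910 = 0.6640
Iteration 2:
  x1: GS value = (12 - (-1)·0.0429 - (-2)·0.6640) / (6) = 2.2285;  x1 ← (1−ω)·1.3400 + ω·2.2285 = 1.9353
  x2: GS value = (3 - (2)·1.9353 - (-2)·0.6640) / (5) = 0.0915;  x2 ← (1−ω)·0.0429 + ω·0.0915 = 0.0755
  x3: GS value = (11 - (3)·1.9353 - (1)·0.0755) / (7) = 0.7312;  x3 ← (1−ω)·0.6640 + ω·0.7312 = 0.7090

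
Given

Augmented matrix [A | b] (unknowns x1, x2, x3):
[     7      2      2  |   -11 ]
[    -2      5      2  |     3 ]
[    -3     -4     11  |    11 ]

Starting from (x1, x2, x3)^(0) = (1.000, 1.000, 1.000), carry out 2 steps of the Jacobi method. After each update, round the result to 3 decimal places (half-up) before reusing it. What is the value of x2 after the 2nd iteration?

Iteration 1:
  x1 = (-11 - (2)·1.000 - (2)·1.000) / (7) = -2.143
  x2 = (3 - (-2)·1.000 - (2)·1.000) / (5) = 0.600
  x3 = (11 - (-3)·1.000 - (-4)·1.000) / (11) = 1.636
Iteration 2:
  x1 = (-11 - (2)·0.600 - (2)·1.636) / (7) = -2.210
  x2 = (3 - (-2)·-2.143 - (2)·1.636) / (5) = -0.912
  x3 = (11 - (-3)·-2.143 - (-4)·0.600) / (11) = 0.634

-0.912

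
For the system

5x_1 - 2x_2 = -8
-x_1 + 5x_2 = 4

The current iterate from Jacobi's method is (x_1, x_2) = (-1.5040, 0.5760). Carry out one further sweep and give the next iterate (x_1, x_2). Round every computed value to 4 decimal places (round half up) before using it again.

(-1.3696, 0.4992)

One sweep:
  x_1 = (-8 - (-2)·0.5760) / (5) = -1.3696
  x_2 = (4 - (-1)·-1.5040) / (5) = 0.4992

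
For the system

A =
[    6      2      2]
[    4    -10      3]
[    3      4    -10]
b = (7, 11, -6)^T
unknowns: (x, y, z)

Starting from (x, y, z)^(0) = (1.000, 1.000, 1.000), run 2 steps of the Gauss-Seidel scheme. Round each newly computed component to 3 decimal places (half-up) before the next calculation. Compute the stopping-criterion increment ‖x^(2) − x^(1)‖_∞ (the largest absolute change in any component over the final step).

0.697

Iteration 1:
  x = (7 - (2)·1.000 - (2)·1.000) / (6) = 0.500
  y = (11 - (4)·0.500 - (3)·1.000) / (-10) = -0.600
  z = (-6 - (3)·0.500 - (4)·-0.600) / (-10) = 0.510
Iteration 2:
  x = (7 - (2)·-0.600 - (2)·0.510) / (6) = 1.197
  y = (11 - (4)·1.197 - (3)·0.510) / (-10) = -0.468
  z = (-6 - (3)·1.197 - (4)·-0.468) / (-10) = 0.772
Change: (0.697, 0.132, 0.262) → max |·| = 0.697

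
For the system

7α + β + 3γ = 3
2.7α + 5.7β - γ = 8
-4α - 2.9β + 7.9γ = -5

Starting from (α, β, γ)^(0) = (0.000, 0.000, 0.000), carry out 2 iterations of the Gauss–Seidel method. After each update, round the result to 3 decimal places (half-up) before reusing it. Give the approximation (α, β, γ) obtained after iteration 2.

Iteration 1:
  α = (3 - (1)·0.000 - (3)·0.000) / (7) = 0.429
  β = (8 - (2.7)·0.429 - (-1)·0.000) / (5.7) = 1.200
  γ = (-5 - (-4)·0.429 - (-2.9)·1.200) / (7.9) = 0.025
Iteration 2:
  α = (3 - (1)·1.200 - (3)·0.025) / (7) = 0.246
  β = (8 - (2.7)·0.246 - (-1)·0.025) / (5.7) = 1.291
  γ = (-5 - (-4)·0.246 - (-2.9)·1.291) / (7.9) = -0.034

(0.246, 1.291, -0.034)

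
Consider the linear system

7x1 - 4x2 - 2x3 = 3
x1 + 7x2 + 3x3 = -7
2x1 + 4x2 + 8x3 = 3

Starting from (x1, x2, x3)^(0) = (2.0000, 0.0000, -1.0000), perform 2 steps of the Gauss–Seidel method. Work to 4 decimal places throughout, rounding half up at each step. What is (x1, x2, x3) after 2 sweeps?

Iteration 1:
  x1 = (3 - (-4)·0.0000 - (-2)·-1.0000) / (7) = 0.1429
  x2 = (-7 - (1)·0.1429 - (3)·-1.0000) / (7) = -0.5918
  x3 = (3 - (2)·0.1429 - (4)·-0.5918) / (8) = 0.6352
Iteration 2:
  x1 = (3 - (-4)·-0.5918 - (-2)·0.6352) / (7) = 0.2719
  x2 = (-7 - (1)·0.2719 - (3)·0.6352) / (7) = -1.3111
  x3 = (3 - (2)·0.2719 - (4)·-1.3111) / (8) = 0.9626

(0.2719, -1.3111, 0.9626)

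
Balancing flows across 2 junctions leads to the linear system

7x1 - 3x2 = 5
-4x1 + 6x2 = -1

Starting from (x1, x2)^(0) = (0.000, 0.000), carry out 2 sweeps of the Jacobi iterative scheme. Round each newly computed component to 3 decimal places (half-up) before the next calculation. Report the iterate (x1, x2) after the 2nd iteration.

Iteration 1:
  x1 = (5 - (-3)·0.000) / (7) = 0.714
  x2 = (-1 - (-4)·0.000) / (6) = -0.167
Iteration 2:
  x1 = (5 - (-3)·-0.167) / (7) = 0.643
  x2 = (-1 - (-4)·0.714) / (6) = 0.309

(0.643, 0.309)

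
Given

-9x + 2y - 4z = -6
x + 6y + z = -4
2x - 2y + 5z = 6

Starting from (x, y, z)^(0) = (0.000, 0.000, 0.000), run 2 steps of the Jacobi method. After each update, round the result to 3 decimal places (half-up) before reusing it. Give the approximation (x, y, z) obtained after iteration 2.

(-0.015, -0.978, 0.666)

Iteration 1:
  x = (-6 - (2)·0.000 - (-4)·0.000) / (-9) = 0.667
  y = (-4 - (1)·0.000 - (1)·0.000) / (6) = -0.667
  z = (6 - (2)·0.000 - (-2)·0.000) / (5) = 1.200
Iteration 2:
  x = (-6 - (2)·-0.667 - (-4)·1.200) / (-9) = -0.015
  y = (-4 - (1)·0.667 - (1)·1.200) / (6) = -0.978
  z = (6 - (2)·0.667 - (-2)·-0.667) / (5) = 0.666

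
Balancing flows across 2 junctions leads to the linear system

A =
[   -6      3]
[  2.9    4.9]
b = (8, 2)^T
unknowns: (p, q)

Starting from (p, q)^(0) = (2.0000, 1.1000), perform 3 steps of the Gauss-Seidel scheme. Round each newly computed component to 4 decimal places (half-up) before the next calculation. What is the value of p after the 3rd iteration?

Iteration 1:
  p = (8 - (3)·1.1000) / (-6) = -0.7833
  q = (2 - (2.9)·-0.7833) / (4.9) = 0.8717
Iteration 2:
  p = (8 - (3)·0.8717) / (-6) = -0.8975
  q = (2 - (2.9)·-0.8975) / (4.9) = 0.9393
Iteration 3:
  p = (8 - (3)·0.9393) / (-6) = -0.8637
  q = (2 - (2.9)·-0.8637) / (4.9) = 0.9193

-0.8637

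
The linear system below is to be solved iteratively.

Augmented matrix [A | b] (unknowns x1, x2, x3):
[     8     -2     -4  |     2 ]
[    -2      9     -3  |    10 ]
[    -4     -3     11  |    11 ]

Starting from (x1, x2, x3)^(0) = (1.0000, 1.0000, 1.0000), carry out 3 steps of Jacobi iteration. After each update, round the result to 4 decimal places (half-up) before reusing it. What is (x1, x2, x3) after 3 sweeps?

(1.6288, 2.0472, 2.0524)

Iteration 1:
  x1 = (2 - (-2)·1.0000 - (-4)·1.0000) / (8) = 1.0000
  x2 = (10 - (-2)·1.0000 - (-3)·1.0000) / (9) = 1.6667
  x3 = (11 - (-4)·1.0000 - (-3)·1.0000) / (11) = 1.6364
Iteration 2:
  x1 = (2 - (-2)·1.6667 - (-4)·1.6364) / (8) = 1.4849
  x2 = (10 - (-2)·1.0000 - (-3)·1.6364) / (9) = 1.8788
  x3 = (11 - (-4)·1.0000 - (-3)·1.6667) / (11) = 1.8182
Iteration 3:
  x1 = (2 - (-2)·1.8788 - (-4)·1.8182) / (8) = 1.6288
  x2 = (10 - (-2)·1.4849 - (-3)·1.8182) / (9) = 2.0472
  x3 = (11 - (-4)·1.4849 - (-3)·1.8788) / (11) = 2.0524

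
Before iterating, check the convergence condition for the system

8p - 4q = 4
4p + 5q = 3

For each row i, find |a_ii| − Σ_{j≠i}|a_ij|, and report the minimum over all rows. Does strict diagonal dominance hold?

row 1: |8| − (4) = 4
row 2: |5| − (4) = 1
minimum over rows = 1 → strictly diagonally dominant (convergence guaranteed)

1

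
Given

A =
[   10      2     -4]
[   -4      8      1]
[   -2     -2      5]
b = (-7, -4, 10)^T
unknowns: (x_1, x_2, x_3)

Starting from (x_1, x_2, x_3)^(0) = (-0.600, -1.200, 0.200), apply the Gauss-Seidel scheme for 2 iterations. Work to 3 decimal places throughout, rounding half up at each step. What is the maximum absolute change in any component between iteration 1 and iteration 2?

0.448

Iteration 1:
  x_1 = (-7 - (2)·-1.200 - (-4)·0.200) / (10) = -0.380
  x_2 = (-4 - (-4)·-0.380 - (1)·0.200) / (8) = -0.715
  x_3 = (10 - (-2)·-0.380 - (-2)·-0.715) / (5) = 1.562
Iteration 2:
  x_1 = (-7 - (2)·-0.715 - (-4)·1.562) / (10) = 0.068
  x_2 = (-4 - (-4)·0.068 - (1)·1.562) / (8) = -0.661
  x_3 = (10 - (-2)·0.068 - (-2)·-0.661) / (5) = 1.763
Change: (0.448, 0.054, 0.201) → max |·| = 0.448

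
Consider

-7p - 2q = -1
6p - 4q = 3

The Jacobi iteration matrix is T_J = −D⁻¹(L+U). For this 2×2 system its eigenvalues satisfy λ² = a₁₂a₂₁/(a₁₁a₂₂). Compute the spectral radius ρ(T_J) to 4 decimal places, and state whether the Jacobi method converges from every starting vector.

0.6547

a₁₂a₂₁/(a₁₁a₂₂) = (-2)·(6) / ((-7)·(-4)) = -0.428571
ρ = √|-0.428571| = √0.428571 = 0.6547
ρ < 1, so Jacobi converges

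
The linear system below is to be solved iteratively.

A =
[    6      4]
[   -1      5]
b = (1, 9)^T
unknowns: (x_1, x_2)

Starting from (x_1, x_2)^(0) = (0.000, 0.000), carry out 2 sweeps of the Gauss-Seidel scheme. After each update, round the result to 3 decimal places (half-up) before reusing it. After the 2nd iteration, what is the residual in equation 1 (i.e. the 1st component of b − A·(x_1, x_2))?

Iteration 1:
  x_1 = (1 - (4)·0.000) / (6) = 0.167
  x_2 = (9 - (-1)·0.167) / (5) = 1.833
Iteration 2:
  x_1 = (1 - (4)·1.833) / (6) = -1.055
  x_2 = (9 - (-1)·-1.055) / (5) = 1.589
Residual b − A·x = (0.974, 0.000)

0.974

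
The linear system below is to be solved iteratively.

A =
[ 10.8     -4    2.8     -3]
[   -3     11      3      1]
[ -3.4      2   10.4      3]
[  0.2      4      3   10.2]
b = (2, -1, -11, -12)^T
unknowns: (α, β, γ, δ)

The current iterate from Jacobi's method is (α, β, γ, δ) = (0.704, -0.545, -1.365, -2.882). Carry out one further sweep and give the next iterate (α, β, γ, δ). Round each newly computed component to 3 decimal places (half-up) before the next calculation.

One sweep:
  α = (2 - (-4)·-0.545 - (2.8)·-1.365 - (-3)·-2.882) / (10.8) = -0.463
  β = (-1 - (-3)·0.704 - (3)·-1.365 - (1)·-2.882) / (11) = 0.735
  γ = (-11 - (-3.4)·0.704 - (2)·-0.545 - (3)·-2.882) / (10.4) = 0.109
  δ = (-12 - (0.2)·0.704 - (4)·-0.545 - (3)·-1.365) / (10.2) = -0.575

(-0.463, 0.735, 0.109, -0.575)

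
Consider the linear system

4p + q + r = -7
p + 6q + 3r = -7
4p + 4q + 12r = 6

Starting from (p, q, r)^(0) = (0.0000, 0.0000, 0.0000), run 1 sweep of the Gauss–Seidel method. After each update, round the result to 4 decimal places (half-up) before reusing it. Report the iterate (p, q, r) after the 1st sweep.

Iteration 1:
  p = (-7 - (1)·0.0000 - (1)·0.0000) / (4) = -1.7500
  q = (-7 - (1)·-1.7500 - (3)·0.0000) / (6) = -0.8750
  r = (6 - (4)·-1.7500 - (4)·-0.8750) / (12) = 1.3750

(-1.7500, -0.8750, 1.3750)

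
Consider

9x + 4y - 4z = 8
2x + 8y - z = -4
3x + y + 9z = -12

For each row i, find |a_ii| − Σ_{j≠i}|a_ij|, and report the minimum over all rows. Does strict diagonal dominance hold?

1

row 1: |9| − (4+4) = 1
row 2: |8| − (2+1) = 5
row 3: |9| − (3+1) = 5
minimum over rows = 1 → strictly diagonally dominant (convergence guaranteed)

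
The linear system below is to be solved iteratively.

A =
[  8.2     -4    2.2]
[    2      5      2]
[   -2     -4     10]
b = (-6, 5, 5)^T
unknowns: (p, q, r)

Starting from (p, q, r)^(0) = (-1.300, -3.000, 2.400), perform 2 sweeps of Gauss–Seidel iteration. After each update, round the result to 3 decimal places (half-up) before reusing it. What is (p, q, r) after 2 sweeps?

(-0.266, 0.945, 0.825)

Iteration 1:
  p = (-6 - (-4)·-3.000 - (2.2)·2.400) / (8.2) = -2.839
  q = (5 - (2)·-2.839 - (2)·2.400) / (5) = 1.176
  r = (5 - (-2)·-2.839 - (-4)·1.176) / (10) = 0.403
Iteration 2:
  p = (-6 - (-4)·1.176 - (2.2)·0.403) / (8.2) = -0.266
  q = (5 - (2)·-0.266 - (2)·0.403) / (5) = 0.945
  r = (5 - (-2)·-0.266 - (-4)·0.945) / (10) = 0.825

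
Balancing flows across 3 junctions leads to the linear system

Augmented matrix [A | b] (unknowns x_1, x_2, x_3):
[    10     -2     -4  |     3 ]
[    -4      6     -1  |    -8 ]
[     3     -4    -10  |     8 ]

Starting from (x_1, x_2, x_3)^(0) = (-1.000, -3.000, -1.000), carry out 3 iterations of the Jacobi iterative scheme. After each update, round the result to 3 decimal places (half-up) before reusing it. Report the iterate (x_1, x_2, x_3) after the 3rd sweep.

Iteration 1:
  x_1 = (3 - (-2)·-3.000 - (-4)·-1.000) / (10) = -0.700
  x_2 = (-8 - (-4)·-1.000 - (-1)·-1.000) / (6) = -2.167
  x_3 = (8 - (3)·-1.000 - (-4)·-3.000) / (-10) = 0.100
Iteration 2:
  x_1 = (3 - (-2)·-2.167 - (-4)·0.100) / (10) = -0.093
  x_2 = (-8 - (-4)·-0.700 - (-1)·0.100) / (6) = -1.783
  x_3 = (8 - (3)·-0.700 - (-4)·-2.167) / (-10) = -0.143
Iteration 3:
  x_1 = (3 - (-2)·-1.783 - (-4)·-0.143) / (10) = -0.114
  x_2 = (-8 - (-4)·-0.093 - (-1)·-0.143) / (6) = -1.419
  x_3 = (8 - (3)·-0.093 - (-4)·-1.783) / (-10) = -0.115

(-0.114, -1.419, -0.115)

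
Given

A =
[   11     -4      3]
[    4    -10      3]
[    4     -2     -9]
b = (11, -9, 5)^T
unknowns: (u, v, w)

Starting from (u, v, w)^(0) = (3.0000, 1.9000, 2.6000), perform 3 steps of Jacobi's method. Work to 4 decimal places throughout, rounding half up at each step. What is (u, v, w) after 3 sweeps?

(1.7159, 1.4524, 0.0003)

Iteration 1:
  u = (11 - (-4)·1.9000 - (3)·2.6000) / (11) = 0.9818
  v = (-9 - (4)·3.0000 - (3)·2.6000) / (-10) = 2.8800
  w = (5 - (4)·3.0000 - (-2)·1.9000) / (-9) = 0.3556
Iteration 2:
  u = (11 - (-4)·2.8800 - (3)·0.3556) / (11) = 1.9503
  v = (-9 - (4)·0.9818 - (3)·0.3556) / (-10) = 1.3994
  w = (5 - (4)·0.9818 - (-2)·2.8800) / (-9) = -0.7592
Iteration 3:
  u = (11 - (-4)·1.3994 - (3)·-0.7592) / (11) = 1.7159
  v = (-9 - (4)·1.9503 - (3)·-0.7592) / (-10) = 1.4524
  w = (5 - (4)·1.9503 - (-2)·1.3994) / (-9) = 0.0003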